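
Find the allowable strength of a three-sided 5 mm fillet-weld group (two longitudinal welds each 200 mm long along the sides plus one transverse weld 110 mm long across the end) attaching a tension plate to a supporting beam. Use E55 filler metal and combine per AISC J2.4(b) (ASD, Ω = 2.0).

E55XX → F_EXX = 550 MPa.
t_e = 0.707 × 5 = 3.535 mm.
R_nwl = 0.6 × 550 × 3.535 × 400 × 10⁻³ = 466.6 kN (longitudinal, 2 welds).
R_nwt = 0.6 × 550 × 3.535 × 110 × 10⁻³ = 128.3 kN (transverse, base value).
(i) R_nwl + R_nwt = 594.9 kN; (ii) 0.85 R_nwl + 1.5 R_nwt = 589.1 kN.
R_n = max = 594.9 kN [governs: (i)]; R_n/Ω = 297.5 kN.

R_n/Ω ≈ 297 kN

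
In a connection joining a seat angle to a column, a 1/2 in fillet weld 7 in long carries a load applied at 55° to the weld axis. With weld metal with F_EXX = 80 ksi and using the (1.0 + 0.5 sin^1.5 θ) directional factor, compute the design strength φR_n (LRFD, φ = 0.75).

φR_n ≈ 122 kip

t_e = 0.707 × 0.5 = 0.3535 in; A_we = 0.3535 × 7 = 2.474 in².
Directional factor: 1.0 + 0.5 sin^1.5(55°) = 1.371.
F_nw = 0.6 × 80 × 1.371 = 65.79 ksi.
φR_n = 0.75 × 65.79 × 2.474 = 122.1 kip.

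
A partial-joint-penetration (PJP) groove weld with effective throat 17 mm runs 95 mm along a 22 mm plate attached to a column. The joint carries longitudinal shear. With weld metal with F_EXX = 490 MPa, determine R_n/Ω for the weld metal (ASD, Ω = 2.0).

R_n/Ω ≈ 237 kN

Effective throat (given) t_e = 17 mm.
A_we = 17 × 95 = 1615 mm².
F_nw = 0.6 F_EXX = 294 MPa.
R_n/Ω = (294 × 1615) / 2.0 × 10⁻³ = 237.4 kN.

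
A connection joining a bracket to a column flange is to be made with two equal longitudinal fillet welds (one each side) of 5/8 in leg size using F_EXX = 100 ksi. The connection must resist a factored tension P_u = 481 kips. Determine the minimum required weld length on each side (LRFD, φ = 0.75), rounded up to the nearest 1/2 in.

Throat t_e = 0.707 × 0.625 = 0.4419 in.
φr_n = 0.75 × 0.6 × 100 × 0.4419 = 19.88 kips/in.
L_req = P_u / φr_n = 481 / 19.88 = 24.19 in total.
Per side: 24.19 / 2 = 12.09 in.
Round up → use L = 12.5 in on each side.

L = 12.5 in on each side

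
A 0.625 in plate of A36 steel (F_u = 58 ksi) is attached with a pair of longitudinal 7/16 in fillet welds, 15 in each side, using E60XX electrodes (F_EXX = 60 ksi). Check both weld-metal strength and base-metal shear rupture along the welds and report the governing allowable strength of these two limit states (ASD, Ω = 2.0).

t_e = 0.707 × 0.4375 = 0.3093 in; L = 30 in.
Weld metal: R_n/Ω = (1/2.0) × 0.6 × 60 × 0.3093 × 30 = 167 kip.
Base metal (shear rupture): R_n/Ω = (1/2.0) × 0.6 × 58 × 0.625 × 30 = 326.2 kip.
Governing: weld metal.

R_n/Ω ≈ 167 kip (weld metal governs)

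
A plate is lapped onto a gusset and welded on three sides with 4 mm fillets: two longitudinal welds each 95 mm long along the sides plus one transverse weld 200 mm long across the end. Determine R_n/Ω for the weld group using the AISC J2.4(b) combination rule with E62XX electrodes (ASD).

E62XX → F_EXX = 620 MPa.
t_e = 0.707 × 4 = 2.828 mm.
R_nwl = 0.6 × 620 × 2.828 × 190 × 10⁻³ = 199.9 kN (longitudinal, 2 welds).
R_nwt = 0.6 × 620 × 2.828 × 200 × 10⁻³ = 210.4 kN (transverse, base value).
(i) R_nwl + R_nwt = 410.3 kN; (ii) 0.85 R_nwl + 1.5 R_nwt = 485.5 kN.
R_n = max = 485.5 kN [governs: (ii)]; R_n/Ω = 242.8 kN.

R_n/Ω ≈ 243 kN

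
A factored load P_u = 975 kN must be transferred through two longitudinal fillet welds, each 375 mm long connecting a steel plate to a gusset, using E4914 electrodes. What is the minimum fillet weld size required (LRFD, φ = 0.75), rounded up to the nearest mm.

E49XX → F_EXX = 490 MPa.
Total weld length L = 750 mm.
Required throat t_e = P_u / (φ × 0.6 F_EXX × L) = 975 / (0.75 × 0.6 × 490 × 750 × 10⁻³) = 5.896 mm.
Required leg w = t_e / 0.707 = 8.339 mm → use 9 mm.

w = 9 mm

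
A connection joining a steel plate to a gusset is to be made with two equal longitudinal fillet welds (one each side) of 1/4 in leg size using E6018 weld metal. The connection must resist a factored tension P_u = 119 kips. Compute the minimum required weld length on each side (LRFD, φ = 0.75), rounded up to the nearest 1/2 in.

E60XX → F_EXX = 60 ksi.
Throat t_e = 0.707 × 0.25 = 0.1767 in.
φr_n = 0.75 × 0.6 × 60 × 0.1767 = 4.772 kips/in.
L_req = P_u / φr_n = 119 / 4.772 = 24.94 in total.
Per side: 24.94 / 2 = 12.47 in.
Round up → use L = 12.5 in on each side.

L = 12.5 in on each side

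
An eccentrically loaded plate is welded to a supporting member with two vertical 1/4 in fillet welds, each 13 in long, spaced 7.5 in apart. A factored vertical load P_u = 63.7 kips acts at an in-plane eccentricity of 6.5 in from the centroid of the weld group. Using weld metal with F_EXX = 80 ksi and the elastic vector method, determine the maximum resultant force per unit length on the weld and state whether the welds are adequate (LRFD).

Total weld length L_w = 26 in. Treat welds as unit-width lines.
Polar moment about centroid: J = 2[d³/12 + d(b/2)²] = 2[13³/12 + 13×3.75²] = 731.8 in³.
Direct shear f_v = P/L_w = 63.7 / 26 = 2.45 kip/in (vertical).
Torsion M = P·e = 63.7 × 6.5 = 414.05 kip·in.
Critical point at (x, y) = (3.75, 6.5) from centroid. f_tx = M·y/J = 3.678 kip/in; f_ty = M·x/J = 2.122 kip/in.
Resultant f_max = √[f_tx² + (f_v + f_ty)²] = √[3.678² + (2.45 + 2.122)²] = 5.867 kip/in.
Capacity per unit length: φr_n = 0.75 × 0.6 × 80 × (0.707 × 0.25) = 6.363 kip/in.
5.867 ≤ 6.363 → adequate.

f_max ≈ 5.87 kip/in; adequate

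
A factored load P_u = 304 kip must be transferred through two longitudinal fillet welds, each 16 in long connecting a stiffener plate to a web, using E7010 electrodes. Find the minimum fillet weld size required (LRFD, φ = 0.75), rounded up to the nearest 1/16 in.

w = 7/16 in

E70XX → F_EXX = 70 ksi.
Total weld length L = 32 in.
Required throat t_e = P_u / (φ × 0.6 F_EXX × L) = 304 / (0.75 × 0.6 × 70 × 32) = 0.3016 in.
Required leg w = t_e / 0.707 = 0.4266 in → use 7/16 in.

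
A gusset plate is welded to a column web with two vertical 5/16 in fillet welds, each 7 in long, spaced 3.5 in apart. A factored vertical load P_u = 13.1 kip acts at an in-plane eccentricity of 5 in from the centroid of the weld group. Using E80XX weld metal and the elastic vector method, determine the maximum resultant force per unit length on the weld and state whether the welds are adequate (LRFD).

E80XX → F_EXX = 80 ksi.
Total weld length L_w = 14 in. Treat welds as unit-width lines.
Polar moment about centroid: J = 2[d³/12 + d(b/2)²] = 2[7³/12 + 7×1.75²] = 100 in³.
Direct shear f_v = P/L_w = 13.1 / 14 = 0.9357 kip/in (vertical).
Torsion M = P·e = 13.1 × 5 = 65.5 kip·in.
Critical point at (x, y) = (1.75, 3.5) from centroid. f_tx = M·y/J = 2.292 kip/in; f_ty = M·x/J = 1.146 kip/in.
Resultant f_max = √[f_tx² + (f_v + f_ty)²] = √[2.292² + (0.9357 + 1.146)²] = 3.096 kip/in.
Capacity per unit length: φr_n = 0.75 × 0.6 × 80 × (0.707 × 0.3125) = 7.954 kip/in.
3.096 ≤ 7.954 → adequate.

f_max ≈ 3.1 kip/in; adequate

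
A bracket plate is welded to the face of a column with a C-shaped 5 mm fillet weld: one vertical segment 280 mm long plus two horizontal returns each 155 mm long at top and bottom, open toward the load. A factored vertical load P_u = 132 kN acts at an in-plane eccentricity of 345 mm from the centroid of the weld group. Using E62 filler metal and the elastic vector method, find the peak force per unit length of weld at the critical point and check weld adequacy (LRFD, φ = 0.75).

f_max ≈ 1030 N/mm; NOT adequate

E62XX → F_EXX = 620 MPa.
Total weld length L_w = 590 mm. Treat welds as unit-width lines.
Centroid: x̄ = 2×155×77.5 / 590 = 40.72 mm from the vertical weld.
Polar moment about centroid: J = I_x + I_y = [280³/12 + 2×155×140²] + [280×40.72² + 2(155³/12 + 155×36.78²)] = 9410000 mm³.
Direct shear f_v = P/L_w = 132×10³ / 590 = 223.7 N/mm (vertical).
Torsion M = P·e = 132×10³ × 345 = 45540000 N·mm.
Critical point at (x, y) = (114.3, 140) from centroid. f_tx = M·y/J = 677.6 N/mm; f_ty = M·x/J = 553.1 N/mm.
Resultant f_max = √[f_tx² + (f_v + f_ty)²] = √[677.6² + (223.7 + 553.1)²] = 1031 N/mm.
Capacity per unit length: φr_n = 0.75 × 0.6 × 620 × (0.707 × 5) = 986.3 N/mm.
1031 > 986.3 → NOT adequate.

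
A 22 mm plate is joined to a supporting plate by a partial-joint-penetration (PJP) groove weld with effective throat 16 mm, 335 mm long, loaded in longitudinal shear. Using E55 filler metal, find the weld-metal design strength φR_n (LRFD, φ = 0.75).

E55XX → F_EXX = 550 MPa.
Effective throat (given) t_e = 16 mm.
A_we = 16 × 335 = 5360 mm².
F_nw = 0.6 F_EXX = 330 MPa.
φR_n = 0.75 × 330 × 5360 × 10⁻³ = 1327 kN.

φR_n ≈ 1330 kN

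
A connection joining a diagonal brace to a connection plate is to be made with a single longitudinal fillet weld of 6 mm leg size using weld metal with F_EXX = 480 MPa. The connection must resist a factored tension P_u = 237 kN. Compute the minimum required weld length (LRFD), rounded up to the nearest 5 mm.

Throat t_e = 0.707 × 6 = 4.242 mm.
φr_n = 0.75 × 0.6 × 480 × 4.242 × 10⁻³ = 0.9163 kN/mm.
L_req = P_u / φr_n = 237 / 0.9163 = 258.7 mm total.
Round up → use L = 260 mm.

L = 260 mm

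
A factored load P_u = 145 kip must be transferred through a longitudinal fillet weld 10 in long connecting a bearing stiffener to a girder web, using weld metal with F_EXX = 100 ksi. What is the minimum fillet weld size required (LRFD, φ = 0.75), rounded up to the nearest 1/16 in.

w = 1/2 in

Total weld length L = 10 in.
Required throat t_e = P_u / (φ × 0.6 F_EXX × L) = 145 / (0.75 × 0.6 × 100 × 10) = 0.3222 in.
Required leg w = t_e / 0.707 = 0.4558 in → use 1/2 in.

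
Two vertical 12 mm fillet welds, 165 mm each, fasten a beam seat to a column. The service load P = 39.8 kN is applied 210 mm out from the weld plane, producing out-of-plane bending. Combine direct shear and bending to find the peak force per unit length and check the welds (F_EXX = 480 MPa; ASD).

f_max ≈ 929 N/mm; adequate

L_w = 2 × 165 = 330 mm; section modulus (unit throat) S = 2 × L²/6 = 9075 mm².
Direct shear f_v = P/L_w = 39.8×10³/330 = 120.6 N/mm.
Moment M = P × e = 39.8×10³ × 210 = 8358000 N·mm; bending f_b = M/S = 921 N/mm.
f_max = √(f_v² + f_b²) = √(120.6² + 921²) = 928.9 N/mm.
r_n/Ω = (1/2.0) × 0.6 × 480 × (0.707 × 12) = 1222 N/mm → adequate.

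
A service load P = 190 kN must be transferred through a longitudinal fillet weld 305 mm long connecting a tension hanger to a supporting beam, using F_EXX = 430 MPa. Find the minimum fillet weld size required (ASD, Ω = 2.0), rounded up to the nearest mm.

w = 7 mm

Total weld length L = 305 mm.
Required throat t_e = P × Ω / (0.6 F_EXX × L) = 190 × 2.0 / (0.6 × 430 × 305 × 10⁻³) = 4.829 mm.
Required leg w = t_e / 0.707 = 6.83 mm → use 7 mm.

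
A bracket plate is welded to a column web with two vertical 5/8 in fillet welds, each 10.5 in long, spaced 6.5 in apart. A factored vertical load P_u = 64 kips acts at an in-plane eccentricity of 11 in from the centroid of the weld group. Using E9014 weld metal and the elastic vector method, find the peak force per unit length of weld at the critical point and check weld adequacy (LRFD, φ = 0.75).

f_max ≈ 12.4 kip/in; adequate

E90XX → F_EXX = 90 ksi.
Total weld length L_w = 21 in. Treat welds as unit-width lines.
Polar moment about centroid: J = 2[d³/12 + d(b/2)²] = 2[10.5³/12 + 10.5×3.25²] = 414.8 in³.
Direct shear f_v = P/L_w = 64 / 21 = 3.048 kip/in (vertical).
Torsion M = P·e = 64 × 11 = 704 kip·in.
Critical point at (x, y) = (3.25, 5.25) from centroid. f_tx = M·y/J = 8.911 kip/in; f_ty = M·x/J = 5.517 kip/in.
Resultant f_max = √[f_tx² + (f_v + f_ty)²] = √[8.911² + (3.048 + 5.517)²] = 12.36 kip/in.
Capacity per unit length: φr_n = 0.75 × 0.6 × 90 × (0.707 × 0.625) = 17.9 kip/in.
12.36 ≤ 17.9 → adequate.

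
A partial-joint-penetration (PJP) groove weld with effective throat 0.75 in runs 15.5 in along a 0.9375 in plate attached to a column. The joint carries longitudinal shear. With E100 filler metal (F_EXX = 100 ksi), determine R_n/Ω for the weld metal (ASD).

Effective throat (given) t_e = 0.75 in.
A_we = 0.75 × 15.5 = 11.62 in².
F_nw = 0.6 F_EXX = 60 ksi.
R_n/Ω = (60 × 11.62) / 2.0 = 348.8 kips.

R_n/Ω ≈ 349 kips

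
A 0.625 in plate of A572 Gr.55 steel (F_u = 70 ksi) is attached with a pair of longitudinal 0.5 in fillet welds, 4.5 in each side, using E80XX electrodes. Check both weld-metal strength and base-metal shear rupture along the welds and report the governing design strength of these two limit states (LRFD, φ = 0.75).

E80XX → F_EXX = 80 ksi.
t_e = 0.707 × 0.5 = 0.3535 in; L = 9 in.
Weld metal: φR_n = 0.75 × 0.6 × 80 × 0.3535 × 9 = 114.5 kips.
Base metal (shear rupture): φR_n = 0.75 × 0.6 × 70 × 0.625 × 9 = 177.2 kips.
Governing: weld metal.

φR_n ≈ 115 kips (weld metal governs)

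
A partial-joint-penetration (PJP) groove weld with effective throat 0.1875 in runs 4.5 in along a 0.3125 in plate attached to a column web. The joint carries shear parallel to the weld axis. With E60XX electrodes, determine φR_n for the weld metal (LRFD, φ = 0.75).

φR_n ≈ 22.8 kip

E60XX → F_EXX = 60 ksi.
Effective throat (given) t_e = 0.1875 in.
A_we = 0.1875 × 4.5 = 0.8438 in².
F_nw = 0.6 F_EXX = 36 ksi.
φR_n = 0.75 × 36 × 0.8438 = 22.78 kip.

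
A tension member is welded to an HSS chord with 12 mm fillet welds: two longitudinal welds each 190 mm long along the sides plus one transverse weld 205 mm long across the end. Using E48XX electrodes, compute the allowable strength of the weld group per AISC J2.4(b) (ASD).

R_n/Ω ≈ 770 kN

E48XX → F_EXX = 480 MPa.
t_e = 0.707 × 12 = 8.484 mm.
R_nwl = 0.6 × 480 × 8.484 × 380 × 10⁻³ = 928.5 kN (longitudinal, 2 welds).
R_nwt = 0.6 × 480 × 8.484 × 205 × 10⁻³ = 500.9 kN (transverse, base value).
(i) R_nwl + R_nwt = 1429 kN; (ii) 0.85 R_nwl + 1.5 R_nwt = 1541 kN.
R_n = max = 1541 kN [governs: (ii)]; R_n/Ω = 770.3 kN.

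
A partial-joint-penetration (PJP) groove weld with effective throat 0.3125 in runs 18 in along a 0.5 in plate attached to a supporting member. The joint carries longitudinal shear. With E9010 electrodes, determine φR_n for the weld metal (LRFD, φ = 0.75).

E90XX → F_EXX = 90 ksi.
Effective throat (given) t_e = 0.3125 in.
A_we = 0.3125 × 18 = 5.625 in².
F_nw = 0.6 F_EXX = 54 ksi.
φR_n = 0.75 × 54 × 5.625 = 227.8 kips.

φR_n ≈ 228 kips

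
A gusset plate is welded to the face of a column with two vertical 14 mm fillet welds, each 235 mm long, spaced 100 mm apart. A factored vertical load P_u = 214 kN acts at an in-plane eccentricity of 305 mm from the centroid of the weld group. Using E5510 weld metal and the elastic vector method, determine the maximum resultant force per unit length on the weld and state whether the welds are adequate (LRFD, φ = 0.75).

E55XX → F_EXX = 550 MPa.
Total weld length L_w = 470 mm. Treat welds as unit-width lines.
Polar moment about centroid: J = 2[d³/12 + d(b/2)²] = 2[235³/12 + 235×50²] = 3338000 mm³.
Direct shear f_v = P/L_w = 214×10³ / 470 = 455.3 N/mm (vertical).
Torsion M = P·e = 214×10³ × 305 = 65270000 N·mm.
Critical point at (x, y) = (50, 117.5) from centroid. f_tx = M·y/J = 2298 N/mm; f_ty = M·x/J = 977.7 N/mm.
Resultant f_max = √[f_tx² + (f_v + f_ty)²] = √[2298² + (455.3 + 977.7)²] = 2708 N/mm.
Capacity per unit length: φr_n = 0.75 × 0.6 × 550 × (0.707 × 14) = 2450 N/mm.
2708 > 2450 → NOT adequate.

f_max ≈ 2710 N/mm; NOT adequate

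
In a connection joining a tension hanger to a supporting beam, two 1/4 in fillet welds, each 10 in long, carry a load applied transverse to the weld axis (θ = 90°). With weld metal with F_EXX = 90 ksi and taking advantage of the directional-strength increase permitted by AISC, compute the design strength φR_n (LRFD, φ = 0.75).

φR_n ≈ 215 kips

t_e = 0.707 × 0.25 = 0.1767 in; A_we = 0.1767 × 20 = 3.535 in².
Directional factor: 1.0 + 0.5 sin^1.5(90°) = 1.5.
F_nw = 0.6 × 90 × 1.5 = 81 ksi.
φR_n = 0.75 × 81 × 3.535 = 214.8 kips.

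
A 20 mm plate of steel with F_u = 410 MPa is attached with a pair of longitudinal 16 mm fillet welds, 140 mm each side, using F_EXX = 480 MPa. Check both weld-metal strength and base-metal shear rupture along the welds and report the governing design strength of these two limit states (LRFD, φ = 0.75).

φR_n ≈ 684 kN (weld metal governs)

t_e = 0.707 × 16 = 11.31 mm; L = 280 mm.
Weld metal: φR_n = 0.75 × 0.6 × 480 × 11.31 × 280 × 10⁻³ = 684.1 kN.
Base metal (shear rupture): φR_n = 0.75 × 0.6 × 410 × 20 × 280 × 10⁻³ = 1033 kN.
Governing: weld metal.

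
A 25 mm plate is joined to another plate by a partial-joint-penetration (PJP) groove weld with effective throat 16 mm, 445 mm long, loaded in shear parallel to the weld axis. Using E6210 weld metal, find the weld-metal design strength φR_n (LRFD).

E62XX → F_EXX = 620 MPa.
Effective throat (given) t_e = 16 mm.
A_we = 16 × 445 = 7120 mm².
F_nw = 0.6 F_EXX = 372 MPa.
φR_n = 0.75 × 372 × 7120 × 10⁻³ = 1986 kN.

φR_n ≈ 1990 kN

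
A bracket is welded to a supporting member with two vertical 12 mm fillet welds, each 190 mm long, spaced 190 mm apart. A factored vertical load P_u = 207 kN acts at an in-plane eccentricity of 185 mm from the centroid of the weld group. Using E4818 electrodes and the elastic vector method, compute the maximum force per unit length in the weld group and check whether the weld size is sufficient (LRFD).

f_max ≈ 1560 N/mm; adequate

E48XX → F_EXX = 480 MPa.
Total weld length L_w = 380 mm. Treat welds as unit-width lines.
Polar moment about centroid: J = 2[d³/12 + d(b/2)²] = 2[190³/12 + 190×95²] = 4573000 mm³.
Direct shear f_v = P/L_w = 207×10³ / 380 = 544.7 N/mm (vertical).
Torsion M = P·e = 207×10³ × 185 = 38295000 N·mm.
Critical point at (x, y) = (95, 95) from centroid. f_tx = M·y/J = 795.6 N/mm; f_ty = M·x/J = 795.6 N/mm.
Resultant f_max = √[f_tx² + (f_v + f_ty)²] = √[795.6² + (544.7 + 795.6)²] = 1559 N/mm.
Capacity per unit length: φr_n = 0.75 × 0.6 × 480 × (0.707 × 12) = 1833 N/mm.
1559 ≤ 1833 → adequate.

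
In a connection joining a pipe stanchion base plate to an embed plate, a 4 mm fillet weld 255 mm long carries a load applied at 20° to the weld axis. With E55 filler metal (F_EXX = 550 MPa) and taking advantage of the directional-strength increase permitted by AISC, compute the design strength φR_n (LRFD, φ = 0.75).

φR_n ≈ 196 kN

t_e = 0.707 × 4 = 2.828 mm; A_we = 2.828 × 255 = 721.1 mm².
Directional factor: 1.0 + 0.5 sin^1.5(20°) = 1.1.
F_nw = 0.6 × 550 × 1.1 = 363 MPa.
φR_n = 0.75 × 363 × 721.1 × 10⁻³ = 196.3 kN.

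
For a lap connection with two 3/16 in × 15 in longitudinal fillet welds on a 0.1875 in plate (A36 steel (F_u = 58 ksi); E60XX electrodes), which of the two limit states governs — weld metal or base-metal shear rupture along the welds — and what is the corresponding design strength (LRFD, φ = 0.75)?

E60XX → F_EXX = 60 ksi.
t_e = 0.707 × 0.1875 = 0.1326 in; L = 30 in.
Weld metal: φR_n = 0.75 × 0.6 × 60 × 0.1326 × 30 = 107.4 kips.
Base metal (shear rupture): φR_n = 0.75 × 0.6 × 58 × 0.1875 × 30 = 146.8 kips.
Governing: weld metal.

φR_n ≈ 107 kips (weld metal governs)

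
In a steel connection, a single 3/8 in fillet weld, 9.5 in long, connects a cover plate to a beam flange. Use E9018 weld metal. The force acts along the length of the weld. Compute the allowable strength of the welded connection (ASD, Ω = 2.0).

R_n/Ω ≈ 68 kip

E90XX → F_EXX = 90 ksi.
Effective throat t_e = 0.707 × 0.375 = 0.2651 in.
Total length L = 9.5 in; A_we = 0.2651 × 9.5 = 2.519 in².
F_nw = 0.6 F_EXX = 0.6 × 90 = 54 ksi.
R_n = 54 × 2.519 = 136 kip; R_n/Ω = 136/2.0 = 68 kip.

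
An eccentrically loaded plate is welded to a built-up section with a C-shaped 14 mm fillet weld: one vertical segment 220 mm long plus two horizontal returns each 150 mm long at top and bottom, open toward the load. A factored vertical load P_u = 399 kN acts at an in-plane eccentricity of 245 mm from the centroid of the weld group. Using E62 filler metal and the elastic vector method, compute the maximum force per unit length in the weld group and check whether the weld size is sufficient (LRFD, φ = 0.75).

E62XX → F_EXX = 620 MPa.
Total weld length L_w = 520 mm. Treat welds as unit-width lines.
Centroid: x̄ = 2×150×75 / 520 = 43.27 mm from the vertical weld.
Polar moment about centroid: J = I_x + I_y = [220³/12 + 2×150×110²] + [220×43.27² + 2(150³/12 + 150×31.73²)] = 5794000 mm³.
Direct shear f_v = P/L_w = 399×10³ / 520 = 767.3 N/mm (vertical).
Torsion M = P·e = 399×10³ × 245 = 97755000 N·mm.
Critical point at (x, y) = (106.7, 110) from centroid. f_tx = M·y/J = 1856 N/mm; f_ty = M·x/J = 1801 N/mm.
Resultant f_max = √[f_tx² + (f_v + f_ty)²] = √[1856² + (767.3 + 1801)²] = 3169 N/mm.
Capacity per unit length: φr_n = 0.75 × 0.6 × 620 × (0.707 × 14) = 2762 N/mm.
3169 > 2762 → NOT adequate.

f_max ≈ 3170 N/mm; NOT adequate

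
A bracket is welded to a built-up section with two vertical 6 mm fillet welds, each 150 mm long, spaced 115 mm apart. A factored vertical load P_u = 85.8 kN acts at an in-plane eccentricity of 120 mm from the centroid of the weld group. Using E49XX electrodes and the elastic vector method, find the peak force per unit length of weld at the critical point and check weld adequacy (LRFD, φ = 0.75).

f_max ≈ 832 N/mm; adequate

E49XX → F_EXX = 490 MPa.
Total weld length L_w = 300 mm. Treat welds as unit-width lines.
Polar moment about centroid: J = 2[d³/12 + d(b/2)²] = 2[150³/12 + 150×57.5²] = 1554000 mm³.
Direct shear f_v = P/L_w = 85.8×10³ / 300 = 286 N/mm (vertical).
Torsion M = P·e = 85.8×10³ × 120 = 10296000 N·mm.
Critical point at (x, y) = (57.5, 75) from centroid. f_tx = M·y/J = 496.8 N/mm; f_ty = M·x/J = 380.9 N/mm.
Resultant f_max = √[f_tx² + (f_v + f_ty)²] = √[496.8² + (286 + 380.9)²] = 831.6 N/mm.
Capacity per unit length: φr_n = 0.75 × 0.6 × 490 × (0.707 × 6) = 935.4 N/mm.
831.6 ≤ 935.4 → adequate.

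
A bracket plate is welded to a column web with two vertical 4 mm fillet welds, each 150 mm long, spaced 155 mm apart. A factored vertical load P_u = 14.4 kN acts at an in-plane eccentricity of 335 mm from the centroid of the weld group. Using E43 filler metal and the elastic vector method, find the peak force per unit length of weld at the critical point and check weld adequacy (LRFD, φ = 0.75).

f_max ≈ 257 N/mm; adequate

E43XX → F_EXX = 430 MPa.
Total weld length L_w = 300 mm. Treat welds as unit-width lines.
Polar moment about centroid: J = 2[d³/12 + d(b/2)²] = 2[150³/12 + 150×77.5²] = 2364000 mm³.
Direct shear f_v = P/L_w = 14.4×10³ / 300 = 48 N/mm (vertical).
Torsion M = P·e = 14.4×10³ × 335 = 4824000 N·mm.
Critical point at (x, y) = (77.5, 75) from centroid. f_tx = M·y/J = 153 N/mm; f_ty = M·x/J = 158.1 N/mm.
Resultant f_max = √[f_tx² + (f_v + f_ty)²] = √[153² + (48 + 158.1)²] = 256.7 N/mm.
Capacity per unit length: φr_n = 0.75 × 0.6 × 430 × (0.707 × 4) = 547.2 N/mm.
256.7 ≤ 547.2 → adequate.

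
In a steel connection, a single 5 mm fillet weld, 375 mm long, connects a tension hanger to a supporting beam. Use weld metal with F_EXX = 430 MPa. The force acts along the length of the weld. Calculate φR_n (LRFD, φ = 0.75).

Effective throat t_e = 0.707 × 5 = 3.535 mm.
Total length L = 375 mm; A_we = 3.535 × 375 = 1326 mm².
F_nw = 0.6 F_EXX = 0.6 × 430 = 258 MPa.
φR_n = 0.75 × 258 × 1326 × 10⁻³ = 256.5 kN.

φR_n ≈ 257 kN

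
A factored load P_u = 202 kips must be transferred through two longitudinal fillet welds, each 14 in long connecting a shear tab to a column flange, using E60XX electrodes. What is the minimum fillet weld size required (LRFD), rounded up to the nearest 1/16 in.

E60XX → F_EXX = 60 ksi.
Total weld length L = 28 in.
Required throat t_e = P_u / (φ × 0.6 F_EXX × L) = 202 / (0.75 × 0.6 × 60 × 28) = 0.2672 in.
Required leg w = t_e / 0.707 = 0.3779 in → use 7/16 in.

w = 7/16 in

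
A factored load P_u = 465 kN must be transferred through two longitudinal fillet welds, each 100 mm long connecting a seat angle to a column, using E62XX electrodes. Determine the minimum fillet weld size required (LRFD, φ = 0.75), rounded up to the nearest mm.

E62XX → F_EXX = 620 MPa.
Total weld length L = 200 mm.
Required throat t_e = P_u / (φ × 0.6 F_EXX × L) = 465 / (0.75 × 0.6 × 620 × 200 × 10⁻³) = 8.333 mm.
Required leg w = t_e / 0.707 = 11.79 mm → use 12 mm.

w = 12 mm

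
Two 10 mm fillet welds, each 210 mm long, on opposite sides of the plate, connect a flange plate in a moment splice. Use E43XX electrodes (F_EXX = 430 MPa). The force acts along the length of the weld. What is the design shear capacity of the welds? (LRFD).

φR_n ≈ 575 kN

Effective throat t_e = 0.707 × 10 = 7.07 mm.
Total length L = 420 mm; A_we = 7.07 × 420 = 2969 mm².
F_nw = 0.6 F_EXX = 0.6 × 430 = 258 MPa.
φR_n = 0.75 × 258 × 2969 × 10⁻³ = 574.6 kN.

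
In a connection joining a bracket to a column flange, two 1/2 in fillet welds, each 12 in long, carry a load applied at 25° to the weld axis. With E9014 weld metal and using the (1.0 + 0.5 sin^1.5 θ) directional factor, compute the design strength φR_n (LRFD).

φR_n ≈ 391 kip

E90XX → F_EXX = 90 ksi.
t_e = 0.707 × 0.5 = 0.3535 in; A_we = 0.3535 × 24 = 8.484 in².
Directional factor: 1.0 + 0.5 sin^1.5(25°) = 1.137.
F_nw = 0.6 × 90 × 1.137 = 61.42 ksi.
φR_n = 0.75 × 61.42 × 8.484 = 390.8 kip.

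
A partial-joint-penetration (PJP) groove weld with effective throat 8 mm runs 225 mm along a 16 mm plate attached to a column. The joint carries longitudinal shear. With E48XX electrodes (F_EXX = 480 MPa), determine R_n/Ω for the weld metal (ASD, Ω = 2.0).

Effective throat (given) t_e = 8 mm.
A_we = 8 × 225 = 1800 mm².
F_nw = 0.6 F_EXX = 288 MPa.
R_n/Ω = (288 × 1800) / 2.0 × 10⁻³ = 259.2 kN.

R_n/Ω ≈ 259 kN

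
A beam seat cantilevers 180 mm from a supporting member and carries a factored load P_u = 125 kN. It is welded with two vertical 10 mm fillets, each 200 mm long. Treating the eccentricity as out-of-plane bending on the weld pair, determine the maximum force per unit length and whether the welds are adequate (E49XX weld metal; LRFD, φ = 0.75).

f_max ≈ 1720 N/mm; NOT adequate

E49XX → F_EXX = 490 MPa.
L_w = 2 × 200 = 400 mm; section modulus (unit throat) S = 2 × L²/6 = 13330 mm².
Direct shear f_v = P/L_w = 125×10³/400 = 312.5 N/mm.
Moment M = P × e = 125×10³ × 180 = 22500000 N·mm; bending f_b = M/S = 1688 N/mm.
f_max = √(f_v² + f_b²) = √(312.5² + 1688²) = 1716 N/mm.
φr_n = 0.75 × 0.6 × 490 × (0.707 × 10) = 1559 N/mm → NOT adequate.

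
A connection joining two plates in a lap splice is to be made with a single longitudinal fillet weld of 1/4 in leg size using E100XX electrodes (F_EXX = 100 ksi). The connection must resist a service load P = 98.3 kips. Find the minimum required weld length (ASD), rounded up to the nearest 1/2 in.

L = 19 in

Throat t_e = 0.707 × 0.25 = 0.1767 in.
r_n/Ω = (0.6 × 100 × 0.1767) / 2.0 = 5.302 kip/in.
L_req = P / (r_n/Ω) = 98.3 / 5.302 = 18.54 in total.
Round up → use L = 19 in.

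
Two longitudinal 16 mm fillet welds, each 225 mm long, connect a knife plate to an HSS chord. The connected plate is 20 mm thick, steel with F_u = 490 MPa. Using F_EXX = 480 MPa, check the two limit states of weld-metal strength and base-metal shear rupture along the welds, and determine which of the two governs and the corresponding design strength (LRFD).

φR_n ≈ 1100 kN (weld metal governs)

t_e = 0.707 × 16 = 11.31 mm; L = 450 mm.
Weld metal: φR_n = 0.75 × 0.6 × 480 × 11.31 × 450 × 10⁻³ = 1100 kN.
Base metal (shear rupture): φR_n = 0.75 × 0.6 × 490 × 20 × 450 × 10⁻³ = 1984 kN.
Governing: weld metal.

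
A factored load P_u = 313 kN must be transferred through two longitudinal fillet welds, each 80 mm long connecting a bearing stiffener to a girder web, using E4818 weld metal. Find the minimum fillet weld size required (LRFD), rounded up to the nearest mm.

w = 13 mm

E48XX → F_EXX = 480 MPa.
Total weld length L = 160 mm.
Required throat t_e = P_u / (φ × 0.6 F_EXX × L) = 313 / (0.75 × 0.6 × 480 × 160 × 10⁻³) = 9.057 mm.
Required leg w = t_e / 0.707 = 12.81 mm → use 13 mm.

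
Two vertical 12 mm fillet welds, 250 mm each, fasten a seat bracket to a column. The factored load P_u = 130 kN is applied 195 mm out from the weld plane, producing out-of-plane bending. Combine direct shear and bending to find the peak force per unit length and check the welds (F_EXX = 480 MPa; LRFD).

f_max ≈ 1240 N/mm; adequate

L_w = 2 × 250 = 500 mm; section modulus (unit throat) S = 2 × L²/6 = 20830 mm².
Direct shear f_v = P/L_w = 130×10³/500 = 260 N/mm.
Moment M = P × e = 130×10³ × 195 = 25350000 N·mm; bending f_b = M/S = 1217 N/mm.
f_max = √(f_v² + f_b²) = √(260² + 1217²) = 1244 N/mm.
φr_n = 0.75 × 0.6 × 480 × (0.707 × 12) = 1833 N/mm → adequate.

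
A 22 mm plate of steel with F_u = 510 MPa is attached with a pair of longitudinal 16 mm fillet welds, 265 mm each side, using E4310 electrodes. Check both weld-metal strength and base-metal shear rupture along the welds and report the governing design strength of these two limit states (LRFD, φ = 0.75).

E43XX → F_EXX = 430 MPa.
t_e = 0.707 × 16 = 11.31 mm; L = 530 mm.
Weld metal: φR_n = 0.75 × 0.6 × 430 × 11.31 × 530 × 10⁻³ = 1160 kN.
Base metal (shear rupture): φR_n = 0.75 × 0.6 × 510 × 22 × 530 × 10⁻³ = 2676 kN.
Governing: weld metal.

φR_n ≈ 1160 kN (weld metal governs)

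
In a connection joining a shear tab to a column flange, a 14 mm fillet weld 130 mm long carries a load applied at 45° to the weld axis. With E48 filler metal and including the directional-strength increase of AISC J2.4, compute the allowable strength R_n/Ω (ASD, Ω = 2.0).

R_n/Ω ≈ 240 kN

E48XX → F_EXX = 480 MPa.
t_e = 0.707 × 14 = 9.898 mm; A_we = 9.898 × 130 = 1287 mm².
Directional factor: 1.0 + 0.5 sin^1.5(45°) = 1.297.
F_nw = 0.6 × 480 × 1.297 = 373.6 MPa.
R_n/Ω = (373.6 × 1287) / 2.0 × 10⁻³ = 240.4 kN.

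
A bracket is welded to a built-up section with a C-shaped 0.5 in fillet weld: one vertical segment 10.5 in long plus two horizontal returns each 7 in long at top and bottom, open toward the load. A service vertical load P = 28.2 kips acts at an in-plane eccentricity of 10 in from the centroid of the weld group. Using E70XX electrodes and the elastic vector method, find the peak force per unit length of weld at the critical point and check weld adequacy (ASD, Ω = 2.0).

E70XX → F_EXX = 70 ksi.
Total weld length L_w = 24.5 in. Treat welds as unit-width lines.
Centroid: x̄ = 2×7×3.5 / 24.5 = 2 in from the vertical weld.
Polar moment about centroid: J = I_x + I_y = [10.5³/12 + 2×7×5.25²] + [10.5×2² + 2(7³/12 + 7×1.5²)] = 613 in³.
Direct shear f_v = P/L_w = 28.2 / 24.5 = 1.151 kip/in (vertical).
Torsion M = P·e = 28.2 × 10 = 282 kip·in.
Critical point at (x, y) = (5, 5.25) from centroid. f_tx = M·y/J = 2.415 kip/in; f_ty = M·x/J = 2.3 kip/in.
Resultant f_max = √[f_tx² + (f_v + f_ty)²] = √[2.415² + (1.151 + 2.3)²] = 4.212 kip/in.
Capacity per unit length: r_n/Ω = (1/2.0) × 0.6 × 70 × (0.707 × 0.5) = 7.423 kip/in.
4.212 ≤ 7.423 → adequate.

f_max ≈ 4.21 kip/in; adequate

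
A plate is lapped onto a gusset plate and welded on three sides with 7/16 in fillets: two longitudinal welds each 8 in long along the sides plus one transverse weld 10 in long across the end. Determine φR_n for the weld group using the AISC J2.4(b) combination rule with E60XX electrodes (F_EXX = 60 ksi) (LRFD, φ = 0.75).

t_e = 0.707 × 0.4375 = 0.3093 in.
R_nwl = 0.6 × 60 × 0.3093 × 16 = 178.2 kip (longitudinal, 2 welds).
R_nwt = 0.6 × 60 × 0.3093 × 10 = 111.4 kip (transverse, base value).
(i) R_nwl + R_nwt = 289.5 kip; (ii) 0.85 R_nwl + 1.5 R_nwt = 318.5 kip.
R_n = max = 318.5 kip [governs: (ii)]; φR_n = 238.9 kip.

φR_n ≈ 239 kip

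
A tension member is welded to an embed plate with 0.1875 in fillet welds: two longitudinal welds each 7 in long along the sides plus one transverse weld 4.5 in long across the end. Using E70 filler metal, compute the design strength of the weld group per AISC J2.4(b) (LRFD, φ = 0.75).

E70XX → F_EXX = 70 ksi.
t_e = 0.707 × 0.1875 = 0.1326 in.
R_nwl = 0.6 × 70 × 0.1326 × 14 = 77.95 kips (longitudinal, 2 welds).
R_nwt = 0.6 × 70 × 0.1326 × 4.5 = 25.05 kips (transverse, base value).
(i) R_nwl + R_nwt = 103 kips; (ii) 0.85 R_nwl + 1.5 R_nwt = 103.8 kips.
R_n = max = 103.8 kips [governs: (ii)]; φR_n = 77.88 kips.

φR_n ≈ 77.9 kips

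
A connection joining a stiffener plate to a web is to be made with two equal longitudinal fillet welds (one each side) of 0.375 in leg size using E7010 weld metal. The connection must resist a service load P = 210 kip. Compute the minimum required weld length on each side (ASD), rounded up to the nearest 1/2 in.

E70XX → F_EXX = 70 ksi.
Throat t_e = 0.707 × 0.375 = 0.2651 in.
r_n/Ω = (0.6 × 70 × 0.2651) / 2.0 = 5.568 kip/in.
L_req = P / (r_n/Ω) = 210 / 5.568 = 37.72 in total.
Per side: 37.72 / 2 = 18.86 in.
Round up → use L = 19 in on each side.

L = 19 in on each side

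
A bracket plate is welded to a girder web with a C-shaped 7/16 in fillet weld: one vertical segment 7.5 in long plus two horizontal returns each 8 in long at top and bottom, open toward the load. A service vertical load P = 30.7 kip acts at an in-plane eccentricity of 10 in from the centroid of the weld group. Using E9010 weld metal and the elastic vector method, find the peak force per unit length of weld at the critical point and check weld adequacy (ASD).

f_max ≈ 5.77 kip/in; adequate

E90XX → F_EXX = 90 ksi.
Total weld length L_w = 23.5 in. Treat welds as unit-width lines.
Centroid: x̄ = 2×8×4 / 23.5 = 2.723 in from the vertical weld.
Polar moment about centroid: J = I_x + I_y = [7.5³/12 + 2×8×3.75²] + [7.5×2.723² + 2(8³/12 + 8×1.277²)] = 427.2 in³.
Direct shear f_v = P/L_w = 30.7 / 23.5 = 1.306 kip/in (vertical).
Torsion M = P·e = 30.7 × 10 = 307 kip·in.
Critical point at (x, y) = (5.277, 3.75) from centroid. f_tx = M·y/J = 2.695 kip/in; f_ty = M·x/J = 3.792 kip/in.
Resultant f_max = √[f_tx² + (f_v + f_ty)²] = √[2.695² + (1.306 + 3.792)²] = 5.767 kip/in.
Capacity per unit length: r_n/Ω = (1/2.0) × 0.6 × 90 × (0.707 × 0.4375) = 8.351 kip/in.
5.767 ≤ 8.351 → adequate.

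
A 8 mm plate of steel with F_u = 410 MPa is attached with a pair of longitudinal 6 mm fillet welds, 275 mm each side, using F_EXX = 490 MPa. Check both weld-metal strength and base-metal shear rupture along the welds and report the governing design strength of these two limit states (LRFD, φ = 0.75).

φR_n ≈ 514 kN (weld metal governs)

t_e = 0.707 × 6 = 4.242 mm; L = 550 mm.
Weld metal: φR_n = 0.75 × 0.6 × 490 × 4.242 × 550 × 10⁻³ = 514.4 kN.
Base metal (shear rupture): φR_n = 0.75 × 0.6 × 410 × 8 × 550 × 10⁻³ = 811.8 kN.
Governing: weld metal.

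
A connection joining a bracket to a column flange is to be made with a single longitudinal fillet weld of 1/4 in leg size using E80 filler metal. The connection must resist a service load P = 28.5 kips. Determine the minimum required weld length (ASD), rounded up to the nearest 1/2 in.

E80XX → F_EXX = 80 ksi.
Throat t_e = 0.707 × 0.25 = 0.1767 in.
r_n/Ω = (0.6 × 80 × 0.1767) / 2.0 = 4.242 kip/in.
L_req = P / (r_n/Ω) = 28.5 / 4.242 = 6.719 in total.
Round up → use L = 7 in.

L = 7 in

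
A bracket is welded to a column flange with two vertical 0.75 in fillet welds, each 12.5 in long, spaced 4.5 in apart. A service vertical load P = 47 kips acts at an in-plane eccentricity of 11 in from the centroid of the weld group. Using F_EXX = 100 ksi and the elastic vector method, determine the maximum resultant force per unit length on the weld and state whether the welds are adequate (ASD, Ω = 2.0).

f_max ≈ 8.42 kip/in; adequate

Total weld length L_w = 25 in. Treat welds as unit-width lines.
Polar moment about centroid: J = 2[d³/12 + d(b/2)²] = 2[12.5³/12 + 12.5×2.25²] = 452.1 in³.
Direct shear f_v = P/L_w = 47 / 25 = 1.88 kip/in (vertical).
Torsion M = P·e = 47 × 11 = 517 kip·in.
Critical point at (x, y) = (2.25, 6.25) from centroid. f_tx = M·y/J = 7.147 kip/in; f_ty = M·x/J = 2.573 kip/in.
Resultant f_max = √[f_tx² + (f_v + f_ty)²] = √[7.147² + (1.88 + 2.573)²] = 8.421 kip/in.
Capacity per unit length: r_n/Ω = (1/2.0) × 0.6 × 100 × (0.707 × 0.75) = 15.91 kip/in.
8.421 ≤ 15.91 → adequate.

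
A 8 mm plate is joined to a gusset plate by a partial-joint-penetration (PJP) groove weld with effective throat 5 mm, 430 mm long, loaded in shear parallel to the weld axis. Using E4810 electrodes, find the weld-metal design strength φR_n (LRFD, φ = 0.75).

E48XX → F_EXX = 480 MPa.
Effective throat (given) t_e = 5 mm.
A_we = 5 × 430 = 2150 mm².
F_nw = 0.6 F_EXX = 288 MPa.
φR_n = 0.75 × 288 × 2150 × 10⁻³ = 464.4 kN.

φR_n ≈ 464 kN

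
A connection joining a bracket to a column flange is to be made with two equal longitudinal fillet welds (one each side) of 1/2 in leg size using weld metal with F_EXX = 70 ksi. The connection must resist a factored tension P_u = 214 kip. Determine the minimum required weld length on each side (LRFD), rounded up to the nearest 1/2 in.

L = 10 in on each side

Throat t_e = 0.707 × 0.5 = 0.3535 in.
φr_n = 0.75 × 0.6 × 70 × 0.3535 = 11.14 kip/in.
L_req = P_u / φr_n = 214 / 11.14 = 19.22 in total.
Per side: 19.22 / 2 = 9.609 in.
Round up → use L = 10 in on each side.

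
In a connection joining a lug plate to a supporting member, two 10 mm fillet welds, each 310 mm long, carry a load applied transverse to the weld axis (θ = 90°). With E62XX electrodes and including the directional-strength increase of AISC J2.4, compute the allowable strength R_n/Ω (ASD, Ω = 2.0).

R_n/Ω ≈ 1220 kN

E62XX → F_EXX = 620 MPa.
t_e = 0.707 × 10 = 7.07 mm; A_we = 7.07 × 620 = 4383 mm².
Directional factor: 1.0 + 0.5 sin^1.5(90°) = 1.5.
F_nw = 0.6 × 620 × 1.5 = 558 MPa.
R_n/Ω = (558 × 4383) / 2.0 × 10⁻³ = 1223 kN.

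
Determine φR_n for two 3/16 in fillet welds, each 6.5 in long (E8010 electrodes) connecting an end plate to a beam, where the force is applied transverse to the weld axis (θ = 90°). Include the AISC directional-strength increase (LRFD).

E80XX → F_EXX = 80 ksi.
t_e = 0.707 × 0.1875 = 0.1326 in; A_we = 0.1326 × 13 = 1.723 in².
Directional factor: 1.0 + 0.5 sin^1.5(90°) = 1.5.
F_nw = 0.6 × 80 × 1.5 = 72 ksi.
φR_n = 0.75 × 72 × 1.723 = 93.06 kip.

φR_n ≈ 93.1 kip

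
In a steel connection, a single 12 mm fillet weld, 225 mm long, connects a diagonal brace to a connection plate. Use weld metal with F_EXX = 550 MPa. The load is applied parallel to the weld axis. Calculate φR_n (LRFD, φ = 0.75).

φR_n ≈ 472 kN

Effective throat t_e = 0.707 × 12 = 8.484 mm.
Total length L = 225 mm; A_we = 8.484 × 225 = 1909 mm².
F_nw = 0.6 F_EXX = 0.6 × 550 = 330 MPa.
φR_n = 0.75 × 330 × 1909 × 10⁻³ = 472.5 kN.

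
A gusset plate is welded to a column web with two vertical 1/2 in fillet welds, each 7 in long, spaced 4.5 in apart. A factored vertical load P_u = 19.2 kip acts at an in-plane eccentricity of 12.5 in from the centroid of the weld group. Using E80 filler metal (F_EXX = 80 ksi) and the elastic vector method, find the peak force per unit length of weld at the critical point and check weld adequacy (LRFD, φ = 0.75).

Total weld length L_w = 14 in. Treat welds as unit-width lines.
Polar moment about centroid: J = 2[d³/12 + d(b/2)²] = 2[7³/12 + 7×2.25²] = 128 in³.
Direct shear f_v = P/L_w = 19.2 / 14 = 1.371 kip/in (vertical).
Torsion M = P·e = 19.2 × 12.5 = 240 kip·in.
Critical point at (x, y) = (2.25, 3.5) from centroid. f_tx = M·y/J = 6.56 kip/in; f_ty = M·x/J = 4.217 kip/in.
Resultant f_max = √[f_tx² + (f_v + f_ty)²] = √[6.56² + (1.371 + 4.217)²] = 8.618 kip/in.
Capacity per unit length: φr_n = 0.75 × 0.6 × 80 × (0.707 × 0.5) = 12.73 kip/in.
8.618 ≤ 12.73 → adequate.

f_max ≈ 8.62 kip/in; adequate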